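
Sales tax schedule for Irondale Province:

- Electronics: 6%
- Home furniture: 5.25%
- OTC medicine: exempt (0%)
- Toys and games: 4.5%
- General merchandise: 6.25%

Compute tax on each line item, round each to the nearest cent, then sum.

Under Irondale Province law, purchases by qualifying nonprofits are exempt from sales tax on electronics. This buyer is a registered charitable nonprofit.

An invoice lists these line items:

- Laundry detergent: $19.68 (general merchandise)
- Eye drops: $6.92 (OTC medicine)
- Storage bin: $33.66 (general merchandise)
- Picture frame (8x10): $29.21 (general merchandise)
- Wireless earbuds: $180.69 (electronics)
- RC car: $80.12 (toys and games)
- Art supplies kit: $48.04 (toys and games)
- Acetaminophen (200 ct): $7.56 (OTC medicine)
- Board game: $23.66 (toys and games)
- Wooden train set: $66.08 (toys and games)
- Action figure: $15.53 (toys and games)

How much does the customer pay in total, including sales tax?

$526.81

Laundry detergent $19.68: general merchandise → 6.25% → $1.23
Eye drops $6.92: OTC medicine → 0% → $0.00
Storage bin $33.66: general merchandise → 6.25% → $2.10
Picture frame (8x10) $29.21: general merchandise → 6.25% → $1.83
Wireless earbuds $180.69: electronics, buyer-exempt → 0% → $0.00
RC car $80.12: toys and games → 4.5% → $3.61
Art supplies kit $48.04: toys and games → 4.5% → $2.16
Acetaminophen (200 ct) $7.56: OTC medicine → 0% → $0.00
Board game $23.66: toys and games → 4.5% → $1.06
Wooden train set $66.08: toys and games → 4.5% → $2.97
Action figure $15.53: toys and games → 4.5% → $0.70
Subtotal = $511.15; tax = $15.66; total due = $526.81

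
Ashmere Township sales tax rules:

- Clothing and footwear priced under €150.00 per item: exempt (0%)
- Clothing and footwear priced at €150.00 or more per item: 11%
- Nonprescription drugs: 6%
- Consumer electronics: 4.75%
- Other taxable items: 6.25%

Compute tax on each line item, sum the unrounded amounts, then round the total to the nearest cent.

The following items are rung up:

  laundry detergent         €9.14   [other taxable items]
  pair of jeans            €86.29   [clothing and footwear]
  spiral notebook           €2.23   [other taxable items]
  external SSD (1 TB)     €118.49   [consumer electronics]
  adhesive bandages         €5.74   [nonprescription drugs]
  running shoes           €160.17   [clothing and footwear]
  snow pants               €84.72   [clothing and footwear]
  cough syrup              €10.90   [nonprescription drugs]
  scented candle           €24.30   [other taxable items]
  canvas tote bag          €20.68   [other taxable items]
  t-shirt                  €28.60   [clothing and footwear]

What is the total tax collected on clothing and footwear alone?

Pair of jeans €86.29: clothing and footwear, under €150.00 → 0% → €0.00
Running shoes €160.17: clothing and footwear, €150.00 or more → 11% → €17.6187
Snow pants €84.72: clothing and footwear, under €150.00 → 0% → €0.00
T-shirt €28.60: clothing and footwear, under €150.00 → 0% → €0.00
Tax on clothing and footwear: unrounded sum = €17.6187 → €17.62

€17.62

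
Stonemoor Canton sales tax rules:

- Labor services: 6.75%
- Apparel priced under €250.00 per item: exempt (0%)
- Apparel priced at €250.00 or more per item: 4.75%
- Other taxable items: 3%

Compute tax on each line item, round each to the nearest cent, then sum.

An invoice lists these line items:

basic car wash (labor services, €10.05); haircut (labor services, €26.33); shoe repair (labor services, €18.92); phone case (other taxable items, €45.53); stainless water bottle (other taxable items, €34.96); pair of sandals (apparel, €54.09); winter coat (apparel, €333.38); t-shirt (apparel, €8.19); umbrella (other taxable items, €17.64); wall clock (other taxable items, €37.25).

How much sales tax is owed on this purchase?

€23.65

Basic car wash €10.05: labor services → 6.75% → €0.68
Haircut €26.33: labor services → 6.75% → €1.78
Shoe repair €18.92: labor services → 6.75% → €1.28
Phone case €45.53: other taxable items → 3% → €1.37
Stainless water bottle €34.96: other taxable items → 3% → €1.05
Pair of sandals €54.09: apparel, under €250.00 → 0% → €0.00
Winter coat €333.38: apparel, €250.00 or more → 4.75% → €15.84
T-shirt €8.19: apparel, under €250.00 → 0% → €0.00
Umbrella €17.64: other taxable items → 3% → €0.53
Wall clock €37.25: other taxable items → 3% → €1.12
Total tax = €0.68 + €1.78 + €1.28 + €1.37 + €1.05 + €15.84 + €0.53 + €1.12 = €23.65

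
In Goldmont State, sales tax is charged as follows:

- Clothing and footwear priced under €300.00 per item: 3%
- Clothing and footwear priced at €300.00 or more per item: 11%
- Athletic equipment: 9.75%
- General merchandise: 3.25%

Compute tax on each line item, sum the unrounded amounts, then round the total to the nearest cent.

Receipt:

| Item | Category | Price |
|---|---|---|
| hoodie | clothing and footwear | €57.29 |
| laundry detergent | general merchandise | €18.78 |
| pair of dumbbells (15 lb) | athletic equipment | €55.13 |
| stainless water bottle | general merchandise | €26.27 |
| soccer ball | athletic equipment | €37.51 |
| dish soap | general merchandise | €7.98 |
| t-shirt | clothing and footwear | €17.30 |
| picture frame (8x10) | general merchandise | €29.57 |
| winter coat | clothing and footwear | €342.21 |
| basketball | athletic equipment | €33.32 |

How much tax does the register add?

Hoodie €57.29: clothing and footwear, under €300.00 → 3% → €1.7187
Laundry detergent €18.78: general merchandise → 3.25% → €0.61035
Pair of dumbbells (15 lb) €55.13: athletic equipment → 9.75% → €5.375175
Stainless water bottle €26.27: general merchandise → 3.25% → €0.853775
Soccer ball €37.51: athletic equipment → 9.75% → €3.657225
Dish soap €7.98: general merchandise → 3.25% → €0.25935
T-shirt €17.30: clothing and footwear, under €300.00 → 3% → €0.519
Picture frame (8x10) €29.57: general merchandise → 3.25% → €0.961025
Winter coat €342.21: clothing and footwear, €300.00 or more → 11% → €37.6431
Basketball €33.32: athletic equipment → 9.75% → €3.2487
Unrounded tax sum = €54.8464 → €54.85

€54.85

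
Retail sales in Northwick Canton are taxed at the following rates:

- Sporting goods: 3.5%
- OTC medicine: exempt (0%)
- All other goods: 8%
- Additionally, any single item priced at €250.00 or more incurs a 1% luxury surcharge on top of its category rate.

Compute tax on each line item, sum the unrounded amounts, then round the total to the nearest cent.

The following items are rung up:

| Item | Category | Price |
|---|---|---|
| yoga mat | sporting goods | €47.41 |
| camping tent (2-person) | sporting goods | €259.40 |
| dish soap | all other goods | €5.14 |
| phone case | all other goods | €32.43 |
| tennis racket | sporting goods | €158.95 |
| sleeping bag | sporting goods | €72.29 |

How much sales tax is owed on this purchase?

Yoga mat €47.41: sporting goods → 3.5% → €1.65935
Camping tent (2-person) €259.40: sporting goods → 3.5% + 1% surcharge = 4.5% → €11.673
Dish soap €5.14: all other goods → 8% → €0.4112
Phone case €32.43: all other goods → 8% → €2.5944
Tennis racket €158.95: sporting goods → 3.5% → €5.56325
Sleeping bag €72.29: sporting goods → 3.5% → €2.53015
Unrounded tax sum = €24.43135 → €24.43

€24.43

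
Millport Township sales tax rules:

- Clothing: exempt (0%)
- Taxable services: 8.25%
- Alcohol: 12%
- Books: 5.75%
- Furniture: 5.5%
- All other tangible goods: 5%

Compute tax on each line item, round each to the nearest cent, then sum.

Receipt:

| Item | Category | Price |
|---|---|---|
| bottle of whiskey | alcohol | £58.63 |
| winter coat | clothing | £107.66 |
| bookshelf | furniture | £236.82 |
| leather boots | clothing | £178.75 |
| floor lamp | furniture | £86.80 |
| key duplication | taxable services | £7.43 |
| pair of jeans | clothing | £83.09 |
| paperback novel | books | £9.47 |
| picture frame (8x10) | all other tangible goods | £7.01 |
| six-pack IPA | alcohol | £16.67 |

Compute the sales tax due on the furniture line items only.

£17.80

Bookshelf £236.82: furniture → 5.5% → £13.03
Floor lamp £86.80: furniture → 5.5% → £4.77
Tax on furniture = £13.03 + £4.77 = £17.80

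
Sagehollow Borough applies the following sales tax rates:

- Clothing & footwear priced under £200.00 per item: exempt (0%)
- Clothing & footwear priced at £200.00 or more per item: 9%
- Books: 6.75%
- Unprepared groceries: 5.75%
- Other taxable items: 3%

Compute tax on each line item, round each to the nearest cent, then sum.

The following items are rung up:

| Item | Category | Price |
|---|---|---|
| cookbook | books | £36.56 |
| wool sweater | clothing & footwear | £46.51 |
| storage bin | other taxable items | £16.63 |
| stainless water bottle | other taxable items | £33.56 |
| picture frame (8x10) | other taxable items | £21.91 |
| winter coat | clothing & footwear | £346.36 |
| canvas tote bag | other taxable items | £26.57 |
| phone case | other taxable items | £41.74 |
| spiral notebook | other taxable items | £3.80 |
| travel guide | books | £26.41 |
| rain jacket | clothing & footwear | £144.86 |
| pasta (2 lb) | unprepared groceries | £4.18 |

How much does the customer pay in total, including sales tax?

Cookbook £36.56: books → 6.75% → £2.47
Wool sweater £46.51: clothing & footwear, under £200.00 → 0% → £0.00
Storage bin £16.63: other taxable items → 3% → £0.50
Stainless water bottle £33.56: other taxable items → 3% → £1.01
Picture frame (8x10) £21.91: other taxable items → 3% → £0.66
Winter coat £346.36: clothing & footwear, £200.00 or more → 9% → £31.17
Canvas tote bag £26.57: other taxable items → 3% → £0.80
Phone case £41.74: other taxable items → 3% → £1.25
Spiral notebook £3.80: other taxable items → 3% → £0.11
Travel guide £26.41: books → 6.75% → £1.78
Rain jacket £144.86: clothing & footwear, under £200.00 → 0% → £0.00
Pasta (2 lb) £4.18: unprepared groceries → 5.75% → £0.24
Subtotal = £749.09; tax = £39.99; total due = £789.08

£789.08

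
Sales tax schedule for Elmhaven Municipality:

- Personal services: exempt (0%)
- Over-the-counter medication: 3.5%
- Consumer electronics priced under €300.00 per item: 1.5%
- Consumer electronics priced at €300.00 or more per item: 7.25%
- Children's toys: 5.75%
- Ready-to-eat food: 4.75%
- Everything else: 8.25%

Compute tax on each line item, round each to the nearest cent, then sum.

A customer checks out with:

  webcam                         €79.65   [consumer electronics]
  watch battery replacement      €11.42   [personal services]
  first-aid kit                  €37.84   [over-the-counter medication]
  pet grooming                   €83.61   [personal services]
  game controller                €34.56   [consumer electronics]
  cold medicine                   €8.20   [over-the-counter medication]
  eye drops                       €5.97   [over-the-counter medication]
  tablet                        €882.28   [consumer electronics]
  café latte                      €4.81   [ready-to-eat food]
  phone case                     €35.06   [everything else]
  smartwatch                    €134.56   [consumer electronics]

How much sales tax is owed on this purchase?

Webcam €79.65: consumer electronics, under €300.00 → 1.5% → €1.19
Watch battery replacement €11.42: personal services → 0% → €0.00
First-aid kit €37.84: over-the-counter medication → 3.5% → €1.32
Pet grooming €83.61: personal services → 0% → €0.00
Game controller €34.56: consumer electronics, under €300.00 → 1.5% → €0.52
Cold medicine €8.20: over-the-counter medication → 3.5% → €0.29
Eye drops €5.97: over-the-counter medication → 3.5% → €0.21
Tablet €882.28: consumer electronics, €300.00 or more → 7.25% → €63.97
Café latte €4.81: ready-to-eat food → 4.75% → €0.23
Phone case €35.06: everything else → 8.25% → €2.89
Smartwatch €134.56: consumer electronics, under €300.00 → 1.5% → €2.02
Total tax = €1.19 + €1.32 + €0.52 + €0.29 + €0.21 + €63.97 + €0.23 + €2.89 + €2.02 = €72.64

€72.64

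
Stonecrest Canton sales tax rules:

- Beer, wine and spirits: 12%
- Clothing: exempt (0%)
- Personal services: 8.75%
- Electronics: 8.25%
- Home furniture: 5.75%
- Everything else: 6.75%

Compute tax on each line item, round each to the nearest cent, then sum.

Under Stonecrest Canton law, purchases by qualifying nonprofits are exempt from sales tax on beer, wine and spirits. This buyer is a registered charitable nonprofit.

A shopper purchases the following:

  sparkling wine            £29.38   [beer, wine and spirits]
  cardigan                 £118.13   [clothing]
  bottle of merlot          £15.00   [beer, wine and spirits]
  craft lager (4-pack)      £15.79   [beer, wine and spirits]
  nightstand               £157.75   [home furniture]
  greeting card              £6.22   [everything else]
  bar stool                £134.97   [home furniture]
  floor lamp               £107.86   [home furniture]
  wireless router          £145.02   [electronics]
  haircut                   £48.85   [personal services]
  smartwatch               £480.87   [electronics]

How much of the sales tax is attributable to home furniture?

£23.03

Nightstand £157.75: home furniture → 5.75% → £9.07
Bar stool £134.97: home furniture → 5.75% → £7.76
Floor lamp £107.86: home furniture → 5.75% → £6.20
Tax on home furniture = £9.07 + £7.76 + £6.20 = £23.03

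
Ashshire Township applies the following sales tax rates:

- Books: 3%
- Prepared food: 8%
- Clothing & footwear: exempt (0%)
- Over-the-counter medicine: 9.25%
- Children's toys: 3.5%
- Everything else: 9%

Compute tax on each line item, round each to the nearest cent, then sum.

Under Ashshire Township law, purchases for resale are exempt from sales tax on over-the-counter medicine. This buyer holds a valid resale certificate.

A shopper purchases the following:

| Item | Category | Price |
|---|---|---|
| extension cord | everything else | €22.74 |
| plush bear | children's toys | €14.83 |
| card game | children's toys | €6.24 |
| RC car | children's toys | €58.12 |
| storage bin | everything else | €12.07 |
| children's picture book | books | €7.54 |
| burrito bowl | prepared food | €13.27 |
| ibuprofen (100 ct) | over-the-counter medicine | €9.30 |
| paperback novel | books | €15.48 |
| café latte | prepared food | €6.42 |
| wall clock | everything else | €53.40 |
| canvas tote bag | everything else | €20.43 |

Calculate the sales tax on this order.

Extension cord €22.74: everything else → 9% → €2.05
Plush bear €14.83: children's toys → 3.5% → €0.52
Card game €6.24: children's toys → 3.5% → €0.22
RC car €58.12: children's toys → 3.5% → €2.03
Storage bin €12.07: everything else → 9% → €1.09
Children's picture book €7.54: books → 3% → €0.23
Burrito bowl €13.27: prepared food → 8% → €1.06
Ibuprofen (100 ct) €9.30: over-the-counter medicine, buyer-exempt → 0% → €0.00
Paperback novel €15.48: books → 3% → €0.46
Café latte €6.42: prepared food → 8% → €0.51
Wall clock €53.40: everything else → 9% → €4.81
Canvas tote bag €20.43: everything else → 9% → €1.84
Total tax = €2.05 + €0.52 + €0.22 + €2.03 + €1.09 + €0.23 + €1.06 + €0.46 + €0.51 + €4.81 + €1.84 = €14.82

€14.82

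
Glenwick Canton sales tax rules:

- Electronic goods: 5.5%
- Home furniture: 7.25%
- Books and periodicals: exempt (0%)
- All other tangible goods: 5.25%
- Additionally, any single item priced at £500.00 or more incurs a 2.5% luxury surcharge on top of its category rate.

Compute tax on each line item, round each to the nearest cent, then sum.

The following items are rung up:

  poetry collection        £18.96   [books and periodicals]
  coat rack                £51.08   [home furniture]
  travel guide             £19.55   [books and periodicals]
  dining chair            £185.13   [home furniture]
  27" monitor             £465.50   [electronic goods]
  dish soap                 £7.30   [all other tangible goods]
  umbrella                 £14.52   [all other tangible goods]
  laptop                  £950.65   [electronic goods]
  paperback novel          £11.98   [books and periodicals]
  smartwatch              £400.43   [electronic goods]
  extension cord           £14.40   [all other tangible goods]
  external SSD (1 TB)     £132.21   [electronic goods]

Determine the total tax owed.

Poetry collection £18.96: books and periodicals → 0% → £0.00
Coat rack £51.08: home furniture → 7.25% → £3.70
Travel guide £19.55: books and periodicals → 0% → £0.00
Dining chair £185.13: home furniture → 7.25% → £13.42
27" monitor £465.50: electronic goods → 5.5% → £25.60
Dish soap £7.30: all other tangible goods → 5.25% → £0.38
Umbrella £14.52: all other tangible goods → 5.25% → £0.76
Laptop £950.65: electronic goods → 5.5% + 2.5% surcharge = 8% → £76.05
Paperback novel £11.98: books and periodicals → 0% → £0.00
Smartwatch £400.43: electronic goods → 5.5% → £22.02
Extension cord £14.40: all other tangible goods → 5.25% → £0.76
External SSD (1 TB) £132.21: electronic goods → 5.5% → £7.27
Total tax = £3.70 + £13.42 + £25.60 + £0.38 + £0.76 + £76.05 + £22.02 + £0.76 + £7.27 = £149.96

£149.96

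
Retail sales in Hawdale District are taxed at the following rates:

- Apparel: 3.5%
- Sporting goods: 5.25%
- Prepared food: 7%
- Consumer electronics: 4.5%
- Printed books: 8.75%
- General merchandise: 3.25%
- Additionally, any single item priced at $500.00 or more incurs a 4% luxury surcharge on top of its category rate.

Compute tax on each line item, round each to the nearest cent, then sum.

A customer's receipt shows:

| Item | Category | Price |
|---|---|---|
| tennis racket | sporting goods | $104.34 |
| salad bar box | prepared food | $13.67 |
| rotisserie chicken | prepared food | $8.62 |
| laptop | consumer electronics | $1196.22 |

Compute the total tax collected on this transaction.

$108.72

Tennis racket $104.34: sporting goods → 5.25% → $5.48
Salad bar box $13.67: prepared food → 7% → $0.96
Rotisserie chicken $8.62: prepared food → 7% → $0.60
Laptop $1196.22: consumer electronics → 4.5% + 4% surcharge = 8.5% → $101.68
Total tax = $5.48 + $0.96 + $0.60 + $101.68 = $108.72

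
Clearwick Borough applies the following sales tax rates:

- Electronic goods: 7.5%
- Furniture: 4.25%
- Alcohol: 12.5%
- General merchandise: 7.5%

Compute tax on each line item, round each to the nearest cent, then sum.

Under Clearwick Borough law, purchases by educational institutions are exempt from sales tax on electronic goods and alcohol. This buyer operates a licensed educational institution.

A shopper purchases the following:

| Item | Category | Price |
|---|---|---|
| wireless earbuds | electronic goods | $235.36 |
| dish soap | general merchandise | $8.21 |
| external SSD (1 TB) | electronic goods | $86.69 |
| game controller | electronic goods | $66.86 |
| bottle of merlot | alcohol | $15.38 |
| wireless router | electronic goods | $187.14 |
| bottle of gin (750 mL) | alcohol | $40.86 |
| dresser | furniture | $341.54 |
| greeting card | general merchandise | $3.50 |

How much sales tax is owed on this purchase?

Wireless earbuds $235.36: electronic goods, buyer-exempt → 0% → $0.00
Dish soap $8.21: general merchandise → 7.5% → $0.62
External SSD (1 TB) $86.69: electronic goods, buyer-exempt → 0% → $0.00
Game controller $66.86: electronic goods, buyer-exempt → 0% → $0.00
Bottle of merlot $15.38: alcohol, buyer-exempt → 0% → $0.00
Wireless router $187.14: electronic goods, buyer-exempt → 0% → $0.00
Bottle of gin (750 mL) $40.86: alcohol, buyer-exempt → 0% → $0.00
Dresser $341.54: furniture → 4.25% → $14.52
Greeting card $3.50: general merchandise → 7.5% → $0.26
Total tax = $0.62 + $14.52 + $0.26 = $15.40

$15.40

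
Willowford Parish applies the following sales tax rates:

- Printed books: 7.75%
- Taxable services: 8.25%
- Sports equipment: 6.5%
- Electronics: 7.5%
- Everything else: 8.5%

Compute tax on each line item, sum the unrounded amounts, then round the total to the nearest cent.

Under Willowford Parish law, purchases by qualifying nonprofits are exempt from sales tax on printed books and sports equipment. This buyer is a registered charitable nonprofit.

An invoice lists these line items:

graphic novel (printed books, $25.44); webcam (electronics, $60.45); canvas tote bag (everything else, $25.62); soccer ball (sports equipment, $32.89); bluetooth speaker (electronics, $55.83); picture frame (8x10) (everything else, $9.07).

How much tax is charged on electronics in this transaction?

Webcam $60.45: electronics → 7.5% → $4.53375
Bluetooth speaker $55.83: electronics → 7.5% → $4.18725
Tax on electronics: unrounded sum = $8.721 → $8.72

$8.72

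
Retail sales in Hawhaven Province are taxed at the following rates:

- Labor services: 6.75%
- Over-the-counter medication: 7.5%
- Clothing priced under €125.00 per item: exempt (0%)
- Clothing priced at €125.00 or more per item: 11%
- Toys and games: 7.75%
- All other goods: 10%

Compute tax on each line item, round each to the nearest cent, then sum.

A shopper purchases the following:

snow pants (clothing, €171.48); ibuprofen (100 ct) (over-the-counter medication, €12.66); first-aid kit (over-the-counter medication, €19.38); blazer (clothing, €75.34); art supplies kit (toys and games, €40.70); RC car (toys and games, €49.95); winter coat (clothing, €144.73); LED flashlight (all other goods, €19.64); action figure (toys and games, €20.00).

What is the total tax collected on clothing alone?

€34.78

Snow pants €171.48: clothing, €125.00 or more → 11% → €18.86
Blazer €75.34: clothing, under €125.00 → 0% → €0.00
Winter coat €144.73: clothing, €125.00 or more → 11% → €15.92
Tax on clothing = €18.86 + €0.00 + €15.92 = €34.78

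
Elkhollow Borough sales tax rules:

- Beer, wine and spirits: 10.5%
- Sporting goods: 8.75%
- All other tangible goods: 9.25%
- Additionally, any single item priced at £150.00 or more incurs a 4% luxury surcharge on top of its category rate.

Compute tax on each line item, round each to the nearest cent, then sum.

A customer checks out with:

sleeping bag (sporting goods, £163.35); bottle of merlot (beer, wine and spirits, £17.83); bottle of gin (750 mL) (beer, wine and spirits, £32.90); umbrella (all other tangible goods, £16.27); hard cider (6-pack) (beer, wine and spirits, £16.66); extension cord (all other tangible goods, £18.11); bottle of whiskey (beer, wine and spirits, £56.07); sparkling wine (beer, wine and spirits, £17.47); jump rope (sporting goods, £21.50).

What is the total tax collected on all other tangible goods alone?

Umbrella £16.27: all other tangible goods → 9.25% → £1.50
Extension cord £18.11: all other tangible goods → 9.25% → £1.68
Tax on all other tangible goods = £1.50 + £1.68 = £3.18

£3.18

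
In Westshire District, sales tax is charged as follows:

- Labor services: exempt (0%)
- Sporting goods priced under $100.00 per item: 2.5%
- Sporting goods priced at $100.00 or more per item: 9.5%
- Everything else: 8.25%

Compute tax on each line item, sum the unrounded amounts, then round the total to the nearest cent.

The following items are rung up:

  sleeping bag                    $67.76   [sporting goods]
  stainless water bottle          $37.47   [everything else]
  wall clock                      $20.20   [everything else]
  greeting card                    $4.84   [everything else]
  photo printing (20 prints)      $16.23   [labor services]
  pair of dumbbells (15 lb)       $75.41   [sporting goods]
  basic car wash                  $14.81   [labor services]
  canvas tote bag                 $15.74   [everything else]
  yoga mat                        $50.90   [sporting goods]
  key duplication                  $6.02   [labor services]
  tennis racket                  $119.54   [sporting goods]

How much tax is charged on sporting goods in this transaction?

Sleeping bag $67.76: sporting goods, under $100.00 → 2.5% → $1.694
Pair of dumbbells (15 lb) $75.41: sporting goods, under $100.00 → 2.5% → $1.88525
Yoga mat $50.90: sporting goods, under $100.00 → 2.5% → $1.2725
Tennis racket $119.54: sporting goods, $100.00 or more → 9.5% → $11.3563
Tax on sporting goods: unrounded sum = $16.20805 → $16.21

$16.21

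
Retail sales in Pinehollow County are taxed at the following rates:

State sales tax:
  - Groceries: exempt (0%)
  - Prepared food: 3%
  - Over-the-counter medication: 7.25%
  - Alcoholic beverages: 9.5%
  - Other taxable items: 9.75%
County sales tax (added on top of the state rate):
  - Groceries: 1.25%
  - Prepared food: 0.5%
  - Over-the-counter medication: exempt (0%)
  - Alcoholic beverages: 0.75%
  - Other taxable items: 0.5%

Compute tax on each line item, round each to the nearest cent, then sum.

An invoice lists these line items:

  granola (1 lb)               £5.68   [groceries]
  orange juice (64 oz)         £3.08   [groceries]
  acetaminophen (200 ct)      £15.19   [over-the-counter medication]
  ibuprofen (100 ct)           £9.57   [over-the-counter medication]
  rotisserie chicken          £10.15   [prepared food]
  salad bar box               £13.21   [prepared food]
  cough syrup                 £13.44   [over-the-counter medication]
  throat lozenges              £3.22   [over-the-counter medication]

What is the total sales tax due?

£3.92

Granola (1 lb) £5.68: groceries → 0% + 1.25% county = 1.25% → £0.07
Orange juice (64 oz) £3.08: groceries → 0% + 1.25% county = 1.25% → £0.04
Acetaminophen (200 ct) £15.19: over-the-counter medication → 7.25% + 0% county = 7.25% → £1.10
Ibuprofen (100 ct) £9.57: over-the-counter medication → 7.25% + 0% county = 7.25% → £0.69
Rotisserie chicken £10.15: prepared food → 3% + 0.5% county = 3.5% → £0.36
Salad bar box £13.21: prepared food → 3% + 0.5% county = 3.5% → £0.46
Cough syrup £13.44: over-the-counter medication → 7.25% + 0% county = 7.25% → £0.97
Throat lozenges £3.22: over-the-counter medication → 7.25% + 0% county = 7.25% → £0.23
Total tax = £0.07 + £0.04 + £1.10 + £0.69 + £0.36 + £0.46 + £0.97 + £0.23 = £3.92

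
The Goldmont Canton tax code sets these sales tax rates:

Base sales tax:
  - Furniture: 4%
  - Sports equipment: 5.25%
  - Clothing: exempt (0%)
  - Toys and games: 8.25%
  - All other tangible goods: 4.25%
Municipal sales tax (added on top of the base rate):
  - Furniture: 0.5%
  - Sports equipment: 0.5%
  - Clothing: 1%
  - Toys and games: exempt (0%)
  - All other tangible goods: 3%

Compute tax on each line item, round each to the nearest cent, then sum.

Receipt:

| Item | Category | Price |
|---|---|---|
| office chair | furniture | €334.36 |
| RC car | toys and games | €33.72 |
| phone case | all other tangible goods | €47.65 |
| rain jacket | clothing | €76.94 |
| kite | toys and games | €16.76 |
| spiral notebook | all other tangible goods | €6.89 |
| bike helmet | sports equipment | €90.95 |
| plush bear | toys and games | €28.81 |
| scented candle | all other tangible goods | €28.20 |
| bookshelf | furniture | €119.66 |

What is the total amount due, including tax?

Office chair €334.36: furniture → 4% + 0.5% municipal = 4.5% → €15.05
RC car €33.72: toys and games → 8.25% + 0% municipal = 8.25% → €2.78
Phone case €47.65: all other tangible goods → 4.25% + 3% municipal = 7.25% → €3.45
Rain jacket €76.94: clothing → 0% + 1% municipal = 1% → €0.77
Kite €16.76: toys and games → 8.25% + 0% municipal = 8.25% → €1.38
Spiral notebook €6.89: all other tangible goods → 4.25% + 3% municipal = 7.25% → €0.50
Bike helmet €90.95: sports equipment → 5.25% + 0.5% municipal = 5.75% → €5.23
Plush bear €28.81: toys and games → 8.25% + 0% municipal = 8.25% → €2.38
Scented candle €28.20: all other tangible goods → 4.25% + 3% municipal = 7.25% → €2.04
Bookshelf €119.66: furniture → 4% + 0.5% municipal = 4.5% → €5.38
Subtotal = €783.94; tax = €38.96; total due = €822.90

€822.90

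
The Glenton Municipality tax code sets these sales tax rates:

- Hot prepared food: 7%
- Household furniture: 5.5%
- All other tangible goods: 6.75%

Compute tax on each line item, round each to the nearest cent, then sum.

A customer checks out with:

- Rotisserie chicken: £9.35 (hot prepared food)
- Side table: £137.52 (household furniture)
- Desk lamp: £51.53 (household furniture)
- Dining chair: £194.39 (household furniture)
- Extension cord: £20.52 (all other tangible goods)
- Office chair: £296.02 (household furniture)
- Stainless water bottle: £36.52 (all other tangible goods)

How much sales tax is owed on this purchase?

£41.87

Rotisserie chicken £9.35: hot prepared food → 7% → £0.65
Side table £137.52: household furniture → 5.5% → £7.56
Desk lamp £51.53: household furniture → 5.5% → £2.83
Dining chair £194.39: household furniture → 5.5% → £10.69
Extension cord £20.52: all other tangible goods → 6.75% → £1.39
Office chair £296.02: household furniture → 5.5% → £16.28
Stainless water bottle £36.52: all other tangible goods → 6.75% → £2.47
Total tax = £0.65 + £7.56 + £2.83 + £10.69 + £1.39 + £16.28 + £2.47 = £41.87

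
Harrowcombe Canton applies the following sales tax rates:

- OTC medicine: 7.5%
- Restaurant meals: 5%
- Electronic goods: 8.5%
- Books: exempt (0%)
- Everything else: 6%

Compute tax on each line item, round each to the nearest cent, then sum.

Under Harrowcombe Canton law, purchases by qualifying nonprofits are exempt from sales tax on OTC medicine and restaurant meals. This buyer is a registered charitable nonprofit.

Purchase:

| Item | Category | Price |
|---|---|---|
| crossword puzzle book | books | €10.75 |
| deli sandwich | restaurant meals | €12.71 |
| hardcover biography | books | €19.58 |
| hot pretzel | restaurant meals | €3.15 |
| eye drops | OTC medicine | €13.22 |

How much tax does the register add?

€0.00

Crossword puzzle book €10.75: books → 0% → €0.00
Deli sandwich €12.71: restaurant meals, buyer-exempt → 0% → €0.00
Hardcover biography €19.58: books → 0% → €0.00
Hot pretzel €3.15: restaurant meals, buyer-exempt → 0% → €0.00
Eye drops €13.22: OTC medicine, buyer-exempt → 0% → €0.00
Total tax = €0.00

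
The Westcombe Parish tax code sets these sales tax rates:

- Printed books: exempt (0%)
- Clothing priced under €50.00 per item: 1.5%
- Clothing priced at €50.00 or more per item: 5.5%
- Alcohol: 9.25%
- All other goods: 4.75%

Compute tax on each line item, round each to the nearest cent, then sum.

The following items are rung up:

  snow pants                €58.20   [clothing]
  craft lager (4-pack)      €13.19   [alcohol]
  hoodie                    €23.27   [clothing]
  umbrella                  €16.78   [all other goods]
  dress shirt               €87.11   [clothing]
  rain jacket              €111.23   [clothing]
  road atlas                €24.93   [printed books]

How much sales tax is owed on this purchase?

€16.48

Snow pants €58.20: clothing, €50.00 or more → 5.5% → €3.20
Craft lager (4-pack) €13.19: alcohol → 9.25% → €1.22
Hoodie €23.27: clothing, under €50.00 → 1.5% → €0.35
Umbrella €16.78: all other goods → 4.75% → €0.80
Dress shirt €87.11: clothing, €50.00 or more → 5.5% → €4.79
Rain jacket €111.23: clothing, €50.00 or more → 5.5% → €6.12
Road atlas €24.93: printed books → 0% → €0.00
Total tax = €3.20 + €1.22 + €0.35 + €0.80 + €4.79 + €6.12 = €16.48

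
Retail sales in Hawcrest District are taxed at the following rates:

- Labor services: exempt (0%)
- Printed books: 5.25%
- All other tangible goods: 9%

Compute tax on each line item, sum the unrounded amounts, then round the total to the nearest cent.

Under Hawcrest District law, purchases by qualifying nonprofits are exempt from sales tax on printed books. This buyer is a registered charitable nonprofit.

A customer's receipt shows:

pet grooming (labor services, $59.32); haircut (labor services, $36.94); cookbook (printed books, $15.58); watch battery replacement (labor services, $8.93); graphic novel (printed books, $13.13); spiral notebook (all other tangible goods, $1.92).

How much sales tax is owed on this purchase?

Pet grooming $59.32: labor services → 0% → $0.00
Haircut $36.94: labor services → 0% → $0.00
Cookbook $15.58: printed books, buyer-exempt → 0% → $0.00
Watch battery replacement $8.93: labor services → 0% → $0.00
Graphic novel $13.13: printed books, buyer-exempt → 0% → $0.00
Spiral notebook $1.92: all other tangible goods → 9% → $0.1728
Unrounded tax sum = $0.1728 → $0.17

$0.17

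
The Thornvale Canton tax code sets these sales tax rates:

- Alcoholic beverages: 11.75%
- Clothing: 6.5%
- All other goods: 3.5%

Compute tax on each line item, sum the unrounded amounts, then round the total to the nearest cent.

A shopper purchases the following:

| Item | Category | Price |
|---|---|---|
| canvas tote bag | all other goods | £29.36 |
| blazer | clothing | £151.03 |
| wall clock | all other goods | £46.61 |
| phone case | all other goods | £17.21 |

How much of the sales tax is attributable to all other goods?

£3.26

Canvas tote bag £29.36: all other goods → 3.5% → £1.0276
Wall clock £46.61: all other goods → 3.5% → £1.63135
Phone case £17.21: all other goods → 3.5% → £0.60235
Tax on all other goods: unrounded sum = £3.2613 → £3.26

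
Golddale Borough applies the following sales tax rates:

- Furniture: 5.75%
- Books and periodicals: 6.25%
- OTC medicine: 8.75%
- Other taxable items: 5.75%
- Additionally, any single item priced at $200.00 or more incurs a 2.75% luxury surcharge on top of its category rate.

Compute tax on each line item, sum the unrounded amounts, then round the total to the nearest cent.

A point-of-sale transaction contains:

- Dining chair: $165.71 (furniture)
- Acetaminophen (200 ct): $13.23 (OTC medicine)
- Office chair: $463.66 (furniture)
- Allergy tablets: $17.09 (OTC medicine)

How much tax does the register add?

Dining chair $165.71: furniture → 5.75% → $9.528325
Acetaminophen (200 ct) $13.23: OTC medicine → 8.75% → $1.157625
Office chair $463.66: furniture → 5.75% + 2.75% surcharge = 8.5% → $39.4111
Allergy tablets $17.09: OTC medicine → 8.75% → $1.495375
Unrounded tax sum = $51.592425 → $51.59

$51.59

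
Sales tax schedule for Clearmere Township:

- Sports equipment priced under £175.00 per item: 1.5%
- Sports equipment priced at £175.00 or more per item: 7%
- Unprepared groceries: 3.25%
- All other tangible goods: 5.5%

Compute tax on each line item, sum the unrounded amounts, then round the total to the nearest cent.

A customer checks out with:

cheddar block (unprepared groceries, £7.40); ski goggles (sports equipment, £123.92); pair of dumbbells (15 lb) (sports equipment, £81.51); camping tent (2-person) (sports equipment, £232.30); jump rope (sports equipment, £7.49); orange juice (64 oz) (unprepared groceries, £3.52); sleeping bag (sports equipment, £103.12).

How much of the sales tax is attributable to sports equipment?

Ski goggles £123.92: sports equipment, under £175.00 → 1.5% → £1.8588
Pair of dumbbells (15 lb) £81.51: sports equipment, under £175.00 → 1.5% → £1.22265
Camping tent (2-person) £232.30: sports equipment, £175.00 or more → 7% → £16.261
Jump rope £7.49: sports equipment, under £175.00 → 1.5% → £0.11235
Sleeping bag £103.12: sports equipment, under £175.00 → 1.5% → £1.5468
Tax on sports equipment: unrounded sum = £21.0016 → £21.00

£21.00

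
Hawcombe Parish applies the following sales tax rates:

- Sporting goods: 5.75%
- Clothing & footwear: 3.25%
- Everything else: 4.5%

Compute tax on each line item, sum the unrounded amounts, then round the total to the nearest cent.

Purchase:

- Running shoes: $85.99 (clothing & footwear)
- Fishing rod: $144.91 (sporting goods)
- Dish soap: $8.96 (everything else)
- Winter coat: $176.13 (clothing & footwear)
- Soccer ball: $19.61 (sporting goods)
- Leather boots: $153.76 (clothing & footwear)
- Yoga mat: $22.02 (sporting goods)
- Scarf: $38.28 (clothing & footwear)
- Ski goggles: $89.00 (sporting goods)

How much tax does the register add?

$31.01

Running shoes $85.99: clothing & footwear → 3.25% → $2.794675
Fishing rod $144.91: sporting goods → 5.75% → $8.332325
Dish soap $8.96: everything else → 4.5% → $0.4032
Winter coat $176.13: clothing & footwear → 3.25% → $5.724225
Soccer ball $19.61: sporting goods → 5.75% → $1.127575
Leather boots $153.76: clothing & footwear → 3.25% → $4.9972
Yoga mat $22.02: sporting goods → 5.75% → $1.26615
Scarf $38.28: clothing & footwear → 3.25% → $1.2441
Ski goggles $89.00: sporting goods → 5.75% → $5.1175
Unrounded tax sum = $31.00695 → $31.01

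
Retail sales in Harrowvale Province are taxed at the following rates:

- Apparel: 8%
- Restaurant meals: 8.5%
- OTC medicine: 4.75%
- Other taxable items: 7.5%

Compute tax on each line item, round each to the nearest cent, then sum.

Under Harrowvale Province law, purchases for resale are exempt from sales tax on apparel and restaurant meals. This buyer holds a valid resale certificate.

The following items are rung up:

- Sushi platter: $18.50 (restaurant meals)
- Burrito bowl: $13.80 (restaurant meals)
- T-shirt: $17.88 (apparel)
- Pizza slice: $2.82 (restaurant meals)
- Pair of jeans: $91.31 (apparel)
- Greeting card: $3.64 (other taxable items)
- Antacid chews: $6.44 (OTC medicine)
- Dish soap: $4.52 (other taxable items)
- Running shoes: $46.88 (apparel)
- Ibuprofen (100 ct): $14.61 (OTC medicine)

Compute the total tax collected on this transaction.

$1.61

Sushi platter $18.50: restaurant meals, buyer-exempt → 0% → $0.00
Burrito bowl $13.80: restaurant meals, buyer-exempt → 0% → $0.00
T-shirt $17.88: apparel, buyer-exempt → 0% → $0.00
Pizza slice $2.82: restaurant meals, buyer-exempt → 0% → $0.00
Pair of jeans $91.31: apparel, buyer-exempt → 0% → $0.00
Greeting card $3.64: other taxable items → 7.5% → $0.27
Antacid chews $6.44: OTC medicine → 4.75% → $0.31
Dish soap $4.52: other taxable items → 7.5% → $0.34
Running shoes $46.88: apparel, buyer-exempt → 0% → $0.00
Ibuprofen (100 ct) $14.61: OTC medicine → 4.75% → $0.69
Total tax = $0.27 + $0.31 + $0.34 + $0.69 = $1.61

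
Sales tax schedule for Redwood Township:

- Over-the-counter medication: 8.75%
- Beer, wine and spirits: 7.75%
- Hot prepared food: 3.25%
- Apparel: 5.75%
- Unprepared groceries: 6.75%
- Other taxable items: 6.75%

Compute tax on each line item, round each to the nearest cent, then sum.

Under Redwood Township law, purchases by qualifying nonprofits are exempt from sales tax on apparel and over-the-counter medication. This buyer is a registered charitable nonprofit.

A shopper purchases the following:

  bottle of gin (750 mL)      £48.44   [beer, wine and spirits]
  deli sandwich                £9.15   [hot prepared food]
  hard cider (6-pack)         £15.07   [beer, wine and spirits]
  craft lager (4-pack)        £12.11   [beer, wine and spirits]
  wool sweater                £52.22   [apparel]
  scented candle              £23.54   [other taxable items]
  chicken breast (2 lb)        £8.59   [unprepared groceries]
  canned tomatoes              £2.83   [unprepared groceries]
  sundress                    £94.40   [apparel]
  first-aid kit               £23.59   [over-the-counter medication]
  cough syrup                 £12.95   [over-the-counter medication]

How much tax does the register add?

£8.52

Bottle of gin (750 mL) £48.44: beer, wine and spirits → 7.75% → £3.75
Deli sandwich £9.15: hot prepared food → 3.25% → £0.30
Hard cider (6-pack) £15.07: beer, wine and spirits → 7.75% → £1.17
Craft lager (4-pack) £12.11: beer, wine and spirits → 7.75% → £0.94
Wool sweater £52.22: apparel, buyer-exempt → 0% → £0.00
Scented candle £23.54: other taxable items → 6.75% → £1.59
Chicken breast (2 lb) £8.59: unprepared groceries → 6.75% → £0.58
Canned tomatoes £2.83: unprepared groceries → 6.75% → £0.19
Sundress £94.40: apparel, buyer-exempt → 0% → £0.00
First-aid kit £23.59: over-the-counter medication, buyer-exempt → 0% → £0.00
Cough syrup £12.95: over-the-counter medication, buyer-exempt → 0% → £0.00
Total tax = £3.75 + £0.30 + £1.17 + £0.94 + £1.59 + £0.58 + £0.19 = £8.52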